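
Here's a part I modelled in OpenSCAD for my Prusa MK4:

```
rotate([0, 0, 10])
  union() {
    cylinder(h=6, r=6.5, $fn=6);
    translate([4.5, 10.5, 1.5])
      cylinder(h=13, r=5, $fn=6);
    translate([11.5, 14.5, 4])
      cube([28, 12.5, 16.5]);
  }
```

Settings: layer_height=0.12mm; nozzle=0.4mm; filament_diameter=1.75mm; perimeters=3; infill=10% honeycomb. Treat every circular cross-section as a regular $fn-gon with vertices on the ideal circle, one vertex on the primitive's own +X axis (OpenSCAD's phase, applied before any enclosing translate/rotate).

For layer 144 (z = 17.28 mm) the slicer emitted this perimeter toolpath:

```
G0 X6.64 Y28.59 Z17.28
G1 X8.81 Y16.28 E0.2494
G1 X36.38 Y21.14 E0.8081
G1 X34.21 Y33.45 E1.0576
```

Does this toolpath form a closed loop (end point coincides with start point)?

Start point (G0): (6.64, 28.59). End point (last G1): the path does not return to the start — open.

no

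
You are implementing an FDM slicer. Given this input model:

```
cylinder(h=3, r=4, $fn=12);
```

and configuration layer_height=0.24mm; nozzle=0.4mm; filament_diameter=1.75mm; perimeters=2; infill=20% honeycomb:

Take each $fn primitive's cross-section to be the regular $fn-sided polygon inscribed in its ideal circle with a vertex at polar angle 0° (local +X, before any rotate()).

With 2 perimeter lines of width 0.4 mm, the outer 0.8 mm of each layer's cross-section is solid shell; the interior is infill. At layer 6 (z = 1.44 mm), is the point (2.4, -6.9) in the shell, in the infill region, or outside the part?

outside

At z = 1.44 mm: the r=4 cylinder contributes a regular 12-gon of circumradius 4. Overall, the cross-section is a single solid region. The nearest boundary edge runs (-0.00, -4.00)→(2.00, -3.46); distance from the point to it = 3.42 mm. The point is not inside any of the regions above, so it lies outside the cross-section (3.42 mm from the nearest boundary).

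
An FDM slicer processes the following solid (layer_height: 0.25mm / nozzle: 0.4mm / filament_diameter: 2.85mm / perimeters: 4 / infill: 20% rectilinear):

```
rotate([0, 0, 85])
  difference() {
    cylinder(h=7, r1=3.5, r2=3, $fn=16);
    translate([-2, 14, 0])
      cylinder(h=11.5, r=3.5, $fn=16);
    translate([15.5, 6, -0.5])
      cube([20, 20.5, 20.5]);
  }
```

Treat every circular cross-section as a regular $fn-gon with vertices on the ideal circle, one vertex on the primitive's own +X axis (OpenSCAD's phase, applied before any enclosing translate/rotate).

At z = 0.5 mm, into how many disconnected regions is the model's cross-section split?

1

At z = 0.5 mm: the cone: at t=0.071 of its height the radius interpolates to r₁+(r₂−r₁)t = 3.464, giving a regular 16-gon of that circumradius; the r=3.5 cylinder at (-2, 14) contributes a regular 16-gon of circumradius 3.5; the cube at (15.5, 6) is present — its section is the full 20×20.5 rectangle; After the difference (first − rest): starting from the cone, the r=3.5 cylinder at (-2, 14) misses the remaining region (no effect); the 20×20.5 cube at (15.5, 6) misses the remaining region (no effect) — 1 connected region; (rotated 85° about Z; rotation is an isometry so areas/perimeters/island counts are preserved). The result has 1 disconnected region.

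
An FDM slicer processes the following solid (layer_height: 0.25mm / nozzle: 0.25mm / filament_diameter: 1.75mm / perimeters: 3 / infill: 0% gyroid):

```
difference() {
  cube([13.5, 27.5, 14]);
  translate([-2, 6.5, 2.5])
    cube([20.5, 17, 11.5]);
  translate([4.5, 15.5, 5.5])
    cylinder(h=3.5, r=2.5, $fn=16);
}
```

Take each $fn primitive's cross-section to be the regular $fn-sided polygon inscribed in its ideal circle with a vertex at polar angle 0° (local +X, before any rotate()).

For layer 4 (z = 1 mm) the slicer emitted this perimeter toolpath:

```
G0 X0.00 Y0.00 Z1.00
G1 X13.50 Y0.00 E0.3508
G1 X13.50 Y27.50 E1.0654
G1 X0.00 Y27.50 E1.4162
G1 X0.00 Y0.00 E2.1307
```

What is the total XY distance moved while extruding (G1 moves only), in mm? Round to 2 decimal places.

Sum the Euclidean lengths of each G1 segment: total = 82.00 mm.

82.00 mm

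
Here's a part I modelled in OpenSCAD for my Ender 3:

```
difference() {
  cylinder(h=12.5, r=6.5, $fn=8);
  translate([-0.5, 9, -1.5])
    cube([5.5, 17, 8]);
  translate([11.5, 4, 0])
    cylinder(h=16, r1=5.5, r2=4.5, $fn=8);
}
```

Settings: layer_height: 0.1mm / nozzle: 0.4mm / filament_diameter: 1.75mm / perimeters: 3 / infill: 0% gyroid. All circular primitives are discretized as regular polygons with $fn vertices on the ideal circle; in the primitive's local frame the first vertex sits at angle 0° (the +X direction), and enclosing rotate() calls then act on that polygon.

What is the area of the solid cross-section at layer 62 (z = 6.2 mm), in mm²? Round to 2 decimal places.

At z = 6.2 mm: the r=6.5 cylinder contributes a regular 8-gon of circumradius 6.5 (area = (8/2)·6.500²·sin(360°/8) = 119.50 mm²); the 5.5×17 cube at (-0.5, 9) contributes its full rectangle (area 93.50 mm²); the cone at (11.5, 4) contributes a regular 8-gon of circumradius 5.112 (interpolated between r1=5.5 and r2=4.5 at t=0.388) (area = (8/2)·5.112²·sin(360°/8) = 73.93 mm²); Subtracting the remaining from the first: starting from the r=6.5 cylinder (119.50 mm²), the 5.5×17 cube at (-0.5, 9) misses the remaining region (no effect); the cone at (11.5, 4) misses the remaining region (no effect) — area = 119.50 mm². Overall, the cross-section is a single solid region. Net area = 119.50 mm².

119.50 mm²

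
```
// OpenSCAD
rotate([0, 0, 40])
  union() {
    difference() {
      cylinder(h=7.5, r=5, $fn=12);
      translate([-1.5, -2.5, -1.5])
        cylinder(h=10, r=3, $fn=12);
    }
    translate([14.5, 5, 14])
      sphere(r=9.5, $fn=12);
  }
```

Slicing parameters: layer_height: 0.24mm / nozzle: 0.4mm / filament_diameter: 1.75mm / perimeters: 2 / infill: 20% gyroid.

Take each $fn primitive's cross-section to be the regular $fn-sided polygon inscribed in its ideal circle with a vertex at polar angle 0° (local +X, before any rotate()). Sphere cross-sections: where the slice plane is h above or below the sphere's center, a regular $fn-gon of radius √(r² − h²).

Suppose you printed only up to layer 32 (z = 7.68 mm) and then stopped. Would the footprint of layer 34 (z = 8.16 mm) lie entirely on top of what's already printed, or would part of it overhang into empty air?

part overhangs

Compare the two slices. At z = 7.68: the cylinder is not intersected at this z (z outside [0, 7.5]); the r=3 cylinder at (-1.5, -2.5) contributes a regular 12-gon of circumradius 3 (area = (12/2)·3.000²·sin(360°/12) = 27.00 mm²); After the difference (first − rest): the first operand is absent here, so nothing remains; the r=9.5 sphere at (14.5, 5) slices to a regular 12-gon of circumradius 7.093 (√(r²−h²) with h=6.32 from center) (area = (12/2)·7.093²·sin(360°/12) = 150.92 mm²); Taking the union: only the r=9.5 sphere at (14.5, 5) is present, so the union is just that shape — area = 150.92 mm²; (whole slice rotated 40° about Z — lengths, areas and connectivity unchanged). At z = 8.16: the cylinder is not intersected at this z (z outside [0, 7.5]); the r=3 cylinder at (-1.5, -2.5) gives a regular 12-gon of circumradius 3 (constant along its height) (area = (12/2)·3.000²·sin(360°/12) = 27.00 mm²); Subtracting the remaining from the first: the first operand is absent here, so nothing remains; the r=9.5 sphere at (14.5, 5) contributes a regular 12-gon of circumradius √(9.5²−5.84²) = 7.493 (area = (12/2)·7.493²·sin(360°/12) = 168.43 mm²); Merging all regions: only the r=9.5 sphere at (14.5, 5) is present, so the union is just that shape — area = 168.43 mm²; (whole slice rotated 40° about Z — lengths, areas and connectivity unchanged). Checking containment: at z = 8.16 the cross-section extends beyond the z = 7.68 cross-section by about 17.51 mm².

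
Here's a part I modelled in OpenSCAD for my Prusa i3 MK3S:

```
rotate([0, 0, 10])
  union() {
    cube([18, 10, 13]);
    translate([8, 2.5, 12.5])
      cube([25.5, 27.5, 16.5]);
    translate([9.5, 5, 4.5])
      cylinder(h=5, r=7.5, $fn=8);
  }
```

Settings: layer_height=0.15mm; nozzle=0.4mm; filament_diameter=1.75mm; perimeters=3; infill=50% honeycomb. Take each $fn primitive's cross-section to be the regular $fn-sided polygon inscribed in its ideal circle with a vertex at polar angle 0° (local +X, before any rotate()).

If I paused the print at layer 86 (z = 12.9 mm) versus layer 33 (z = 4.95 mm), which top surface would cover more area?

layer 86 (z = 12.9 mm)

Layer 86 (z = 12.9): the 18×10 cube contributes its full rectangle (area 180.00 mm²); the cube at (8, 2.5) is present — its section is the full 25.5×27.5 rectangle (area 701.25 mm²); the cylinder at (9.5, 5) is not intersected at this z (z outside [4.5, 9.5]); Combining (union): the regions partially overlap — summed areas 881.25 mm² minus the doubly-counted overlap 75.00 mm² gives 806.25 mm² — area = 806.25 mm²; (whole slice rotated 10° about Z — lengths, areas and connectivity unchanged). So its area = 806.25 mm². Layer 33 (z = 4.95): the 18×10 cube contributes its full rectangle (area 180.00 mm²); the cube at (8, 2.5) is absent (z outside [12.5, 29]); the cylinder at (9.5, 5): section is a regular 8-gon, circumradius r=7.5 (area = (8/2)·7.500²·sin(360°/8) = 159.10 mm²); Merging all regions: the regions partially overlap — summed areas 339.10 mm² minus the doubly-counted overlap 129.29 mm² gives 209.81 mm² — area = 209.81 mm²; (whole slice rotated 10° about Z — lengths, areas and connectivity unchanged). So its area = 209.81 mm². Layer 86 is larger (806.25 vs 209.81 mm²).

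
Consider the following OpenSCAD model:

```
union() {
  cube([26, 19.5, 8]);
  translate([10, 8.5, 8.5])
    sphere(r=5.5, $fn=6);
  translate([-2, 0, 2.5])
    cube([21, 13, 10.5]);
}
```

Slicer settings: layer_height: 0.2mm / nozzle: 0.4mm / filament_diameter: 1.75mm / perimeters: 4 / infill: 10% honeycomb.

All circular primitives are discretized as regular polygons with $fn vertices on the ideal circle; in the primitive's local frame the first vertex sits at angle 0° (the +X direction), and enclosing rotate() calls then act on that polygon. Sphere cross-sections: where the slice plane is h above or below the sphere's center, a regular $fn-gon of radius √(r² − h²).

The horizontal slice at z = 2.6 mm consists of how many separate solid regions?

1

At z = 2.6 mm: the 26×19.5 cube contributes its full rectangle; the sphere at (10, 8.5) is not intersected at this z (|z−center|=5.900 > r=5.5); the 21×13 cube at (-2, 0) contributes its full rectangle; Merging all regions: the regions partially overlap (shared area 247.00 mm²), so overlapping operands fuse into one piece — 1 connected region. The result has 1 disconnected region.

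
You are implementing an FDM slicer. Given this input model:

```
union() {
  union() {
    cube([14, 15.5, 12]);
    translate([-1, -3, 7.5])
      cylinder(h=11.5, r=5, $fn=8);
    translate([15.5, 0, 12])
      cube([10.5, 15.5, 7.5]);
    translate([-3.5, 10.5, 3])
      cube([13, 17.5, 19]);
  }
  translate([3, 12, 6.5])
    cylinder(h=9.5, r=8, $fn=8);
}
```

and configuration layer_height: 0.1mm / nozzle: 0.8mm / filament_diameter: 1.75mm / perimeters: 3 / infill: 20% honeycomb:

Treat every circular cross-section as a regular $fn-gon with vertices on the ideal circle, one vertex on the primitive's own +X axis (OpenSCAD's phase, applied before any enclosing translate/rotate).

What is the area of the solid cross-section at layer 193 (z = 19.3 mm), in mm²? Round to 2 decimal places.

390.25 mm²

At z = 19.3 mm: the cube does not reach this height (z outside [0, 12]); the cylinder at (-1, -3) does not reach this height (z outside [7.5, 19]); the 10.5×15.5 cube at (15.5, 0) contributes its full rectangle (area 162.75 mm²); the cube at (-3.5, 10.5) is present — its section is the full 13×17.5 rectangle (area 227.50 mm²); Merging all regions: the 2 present regions are separate (no shared area or edge), so areas and boundary lengths simply add and each stays a separate island — area = 390.25 mm²; the cylinder at (3, 12) is not intersected at this z (z outside [6.5, 16]); Merging all regions: only the result so far is present, so the union is just that shape — area = 390.25 mm². Overall, the cross-section has 2 separate islands. Net area = 390.25 mm².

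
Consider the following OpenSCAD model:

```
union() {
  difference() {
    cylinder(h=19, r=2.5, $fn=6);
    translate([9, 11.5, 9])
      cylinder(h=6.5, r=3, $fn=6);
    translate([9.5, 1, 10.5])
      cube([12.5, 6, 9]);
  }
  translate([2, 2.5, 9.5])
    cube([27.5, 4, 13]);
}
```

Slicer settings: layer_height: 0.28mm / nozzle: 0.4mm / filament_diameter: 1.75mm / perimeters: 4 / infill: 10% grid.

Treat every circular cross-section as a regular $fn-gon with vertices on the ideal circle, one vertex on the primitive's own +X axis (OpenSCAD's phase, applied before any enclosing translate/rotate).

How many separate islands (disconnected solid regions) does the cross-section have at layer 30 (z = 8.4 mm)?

At z = 8.4 mm: the r=2.5 cylinder gives a regular 6-gon of circumradius 2.5 (constant along its height); the cylinder at (9, 11.5) is absent (z outside [9, 15.5]); the cube at (9.5, 1) is absent (z outside [10.5, 19.5]); Subtracting the remaining from the first: none of the subtracted shapes is present at this height, so the r=2.5 cylinder is unchanged — 1 connected region; the cube at (2, 2.5) is not intersected at this z (z outside [9.5, 22.5]); Merging all regions: only the result so far is present, so the union is just that shape — 1 connected region. Overall, the cross-section is a single solid region. Island count = 1.

1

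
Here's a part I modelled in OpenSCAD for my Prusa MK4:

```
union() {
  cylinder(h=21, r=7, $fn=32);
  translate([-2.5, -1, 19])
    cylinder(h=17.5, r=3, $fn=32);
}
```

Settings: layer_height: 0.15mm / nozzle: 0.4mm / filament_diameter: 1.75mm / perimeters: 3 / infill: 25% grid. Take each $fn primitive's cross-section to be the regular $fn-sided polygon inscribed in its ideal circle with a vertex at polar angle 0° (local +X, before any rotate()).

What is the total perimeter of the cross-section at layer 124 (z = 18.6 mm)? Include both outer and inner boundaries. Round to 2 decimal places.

43.91 mm

At z = 18.6 mm: the r=7 cylinder contributes a regular 32-gon of circumradius 7 (perimeter = 2·32·7.000·sin(180°/32) = 43.91 mm); the cylinder at (-2.5, -1) does not reach this height (z outside [19, 36.5]); Combining (union): only the r=7 cylinder is present, so the union is just that shape — boundary = 43.91 mm. Overall, the cross-section is a single solid region. Total boundary length (outer) = 43.91 mm.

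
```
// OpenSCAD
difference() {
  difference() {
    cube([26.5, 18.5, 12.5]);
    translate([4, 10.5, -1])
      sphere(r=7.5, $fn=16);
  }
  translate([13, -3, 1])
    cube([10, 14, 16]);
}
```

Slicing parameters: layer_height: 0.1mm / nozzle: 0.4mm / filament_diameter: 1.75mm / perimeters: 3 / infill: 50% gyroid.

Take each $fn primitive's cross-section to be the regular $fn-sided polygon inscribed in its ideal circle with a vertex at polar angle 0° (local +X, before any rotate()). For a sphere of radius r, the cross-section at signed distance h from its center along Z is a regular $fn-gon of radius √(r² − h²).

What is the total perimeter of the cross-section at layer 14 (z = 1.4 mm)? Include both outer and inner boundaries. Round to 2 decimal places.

At z = 1.4 mm: the 26.5×18.5 cube contributes its full rectangle (perimeter 90.00 mm); the sphere at (4, 10.5): section is a regular 16-gon, circumradius = √(r²−h²) = √(7.5²−2.4²) = 7.106 (perimeter = 2·16·7.106·sin(180°/16) = 44.36 mm); Subtracting the remaining from the first: starting from the 26.5×18.5 cube, the r=7.5 sphere at (4, 10.5) partially overlaps it — only the 130.18 mm² overlap (of its 154.57 mm²) is removed, clipping the outline — boundary = 109.39 mm; the cube at (13, -3) (footprint 10×14) is included at this height (perimeter 48.00 mm); Taking the first minus the rest: starting from that combined region, the 10×14 cube at (13, -3) partially overlaps it — only the 110.00 mm² overlap (of its 140.00 mm²) is removed, clipping the outline — boundary = 131.39 mm. Overall, the cross-section is a single solid region. Total boundary length (outer) = 131.39 mm.

131.39 mm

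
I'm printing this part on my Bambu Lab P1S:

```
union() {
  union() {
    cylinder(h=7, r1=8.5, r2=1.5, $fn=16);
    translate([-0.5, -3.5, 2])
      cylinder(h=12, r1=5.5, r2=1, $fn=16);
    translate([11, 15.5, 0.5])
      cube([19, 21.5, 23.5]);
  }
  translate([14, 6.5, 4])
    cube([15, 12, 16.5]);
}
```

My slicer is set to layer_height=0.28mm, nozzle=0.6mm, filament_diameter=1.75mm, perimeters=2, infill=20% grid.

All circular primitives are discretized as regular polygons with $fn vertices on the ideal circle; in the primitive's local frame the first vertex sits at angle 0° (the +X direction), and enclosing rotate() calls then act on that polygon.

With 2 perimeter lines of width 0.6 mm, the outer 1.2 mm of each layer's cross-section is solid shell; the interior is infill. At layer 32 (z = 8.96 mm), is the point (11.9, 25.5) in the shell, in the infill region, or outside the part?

At z = 8.96 mm: the cone is not intersected at this z (z outside [0, 7]); the cone at (-0.5, -3.5): at t=0.580 of its height the radius interpolates to r₁+(r₂−r₁)t = 2.890, giving a regular 16-gon of that circumradius; the cube at (11, 15.5) (footprint 19×21.5) is included at this height; Combining (union): the 2 present regions are separate (no shared area or edge), so areas and boundary lengths simply add and each stays a separate island — 2 connected regions; the cube at (14, 6.5) is present — its section is the full 15×12 rectangle; Combining (union): the regions partially overlap (shared area 45.00 mm²), so overlapping operands fuse into one piece — 2 connected regions. Overall, the cross-section has 2 separate islands. The nearest boundary edge runs (11.00, 15.50)→(11.00, 37.00); distance from the point to it = 0.90 mm. (Shell/infill is judged within the island containing the point — the largest one.) The point is inside the cross-section, 0.90 mm from the nearest boundary — within the 1.2 mm shell band (2 × 0.6).

shell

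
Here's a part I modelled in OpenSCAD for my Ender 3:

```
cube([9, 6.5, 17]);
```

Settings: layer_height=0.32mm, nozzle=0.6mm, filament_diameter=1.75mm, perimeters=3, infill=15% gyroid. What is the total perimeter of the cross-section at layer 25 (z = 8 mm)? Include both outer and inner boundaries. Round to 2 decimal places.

At z = 8 mm: the 9×6.5 cube contributes its full rectangle (perimeter 31.00 mm). Overall, the cross-section is a single solid region. Total boundary length (outer) = 31.00 mm.

31.00 mm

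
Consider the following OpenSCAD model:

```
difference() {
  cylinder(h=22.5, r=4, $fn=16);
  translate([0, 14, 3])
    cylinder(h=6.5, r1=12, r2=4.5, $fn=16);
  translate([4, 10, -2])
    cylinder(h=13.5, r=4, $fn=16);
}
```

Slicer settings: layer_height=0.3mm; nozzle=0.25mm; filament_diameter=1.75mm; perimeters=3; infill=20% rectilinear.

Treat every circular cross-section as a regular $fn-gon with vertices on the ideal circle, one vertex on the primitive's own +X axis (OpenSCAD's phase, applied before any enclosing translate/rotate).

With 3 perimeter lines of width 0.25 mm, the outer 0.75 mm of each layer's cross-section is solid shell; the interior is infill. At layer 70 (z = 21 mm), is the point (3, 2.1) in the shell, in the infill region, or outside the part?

At z = 21 mm: the cylinder: section is a regular 16-gon, circumradius r=4; the cone at (0, 14) does not reach this height (z outside [3, 9.5]); the cylinder at (4, 10) does not reach this height (z outside [-2, 11.5]); After the difference (first − rest): none of the subtracted shapes is present at this height, so the r=4 cylinder is unchanged — 1 connected region. Overall, the cross-section is a single solid region. The nearest boundary edge runs (3.70, 1.53)→(2.83, 2.83); distance from the point to it = 0.26 mm. The point is inside the cross-section, 0.26 mm from the nearest boundary — within the 0.75 mm shell band (3 × 0.25).

shell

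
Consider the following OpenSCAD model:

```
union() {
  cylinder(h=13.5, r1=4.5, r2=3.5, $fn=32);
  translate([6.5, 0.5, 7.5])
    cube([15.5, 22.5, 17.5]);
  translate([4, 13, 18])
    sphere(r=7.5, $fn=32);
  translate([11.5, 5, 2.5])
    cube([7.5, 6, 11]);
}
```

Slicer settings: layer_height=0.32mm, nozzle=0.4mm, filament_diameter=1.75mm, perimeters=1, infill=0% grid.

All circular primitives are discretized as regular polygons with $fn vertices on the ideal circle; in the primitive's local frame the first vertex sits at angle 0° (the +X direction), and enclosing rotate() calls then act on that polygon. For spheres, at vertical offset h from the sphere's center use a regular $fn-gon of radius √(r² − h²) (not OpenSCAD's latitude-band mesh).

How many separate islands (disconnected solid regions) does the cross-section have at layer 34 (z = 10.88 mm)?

At z = 10.88 mm: the cone contributes a regular 32-gon of circumradius 3.694 (interpolated between r1=4.5 and r2=3.5 at t=0.806); the cube at (6.5, 0.5) is present — its section is the full 15.5×22.5 rectangle; the sphere at (4, 13): section is a regular 32-gon, circumradius = √(r²−h²) = √(7.5²−7.12²) = 2.357; the cube at (11.5, 5) (footprint 7.5×6) is included at this height; Combining (union): the regions partially overlap (shared area 45.00 mm²), so overlapping operands fuse into one piece — 3 connected regions. Overall, the cross-section has 3 separate islands. Island count = 3.

3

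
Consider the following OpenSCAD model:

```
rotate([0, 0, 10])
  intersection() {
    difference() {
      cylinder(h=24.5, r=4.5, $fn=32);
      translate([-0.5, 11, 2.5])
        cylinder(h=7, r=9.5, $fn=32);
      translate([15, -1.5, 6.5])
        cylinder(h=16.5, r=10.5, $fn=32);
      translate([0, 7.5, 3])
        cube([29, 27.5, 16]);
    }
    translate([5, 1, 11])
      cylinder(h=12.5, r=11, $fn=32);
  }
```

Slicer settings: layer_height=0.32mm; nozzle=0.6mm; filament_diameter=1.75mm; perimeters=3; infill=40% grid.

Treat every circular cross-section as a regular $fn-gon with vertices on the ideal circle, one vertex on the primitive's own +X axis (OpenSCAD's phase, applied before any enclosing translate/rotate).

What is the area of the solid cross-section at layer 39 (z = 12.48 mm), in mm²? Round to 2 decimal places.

At z = 12.48 mm: the cylinder: section is a regular 32-gon, circumradius r=4.5 (area = (32/2)·4.500²·sin(360°/32) = 63.21 mm²); the cylinder at (-0.5, 11) is absent (z outside [2.5, 9.5]); the cylinder at (15, -1.5): section is a regular 32-gon, circumradius r=10.5 (area = (32/2)·10.500²·sin(360°/32) = 344.14 mm²); the cube at (0, 7.5) (footprint 29×27.5) is included at this height (area 797.50 mm²); After the difference (first − rest): starting from the r=4.5 cylinder (63.21 mm²), the r=10.5 cylinder at (15, -1.5) misses the remaining region (no effect); the 29×27.5 cube at (0, 7.5) misses the remaining region (no effect) — area = 63.21 mm²; the r=11 cylinder at (5, 1) gives a regular 32-gon of circumradius 11 (constant along its height) (area = (32/2)·11.000²·sin(360°/32) = 377.69 mm²); Taking the intersection: that combined region lies inside the r=11 cylinder at (5, 1), so it is kept whole — area = 63.21 mm²; (whole slice rotated 10° about Z — lengths, areas and connectivity unchanged). Overall, the cross-section is a single solid region. Net area = 63.21 mm².

63.21 mm²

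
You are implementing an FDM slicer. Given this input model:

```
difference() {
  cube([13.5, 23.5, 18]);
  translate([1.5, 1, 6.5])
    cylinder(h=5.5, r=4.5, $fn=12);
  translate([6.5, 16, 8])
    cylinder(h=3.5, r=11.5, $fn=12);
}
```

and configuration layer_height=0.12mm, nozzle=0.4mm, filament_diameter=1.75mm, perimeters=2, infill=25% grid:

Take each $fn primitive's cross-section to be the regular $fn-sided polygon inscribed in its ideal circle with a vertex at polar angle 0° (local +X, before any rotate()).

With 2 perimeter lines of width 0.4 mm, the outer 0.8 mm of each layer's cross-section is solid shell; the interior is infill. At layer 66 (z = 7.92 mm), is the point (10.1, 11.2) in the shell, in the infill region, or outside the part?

At z = 7.92 mm: the 13.5×23.5 cube contributes its full rectangle; the r=4.5 cylinder at (1.5, 1) gives a regular 12-gon of circumradius 4.5 (constant along its height); the cylinder at (6.5, 16) is absent (z outside [8, 11.5]); Subtracting the remaining from the first: starting from the 13.5×23.5 cube, the r=4.5 cylinder at (1.5, 1) partially overlaps it — only the 27.50 mm² overlap (of its 60.75 mm²) is removed, clipping the outline — 1 connected region. Overall, the cross-section is a single solid region. The nearest boundary edge runs (13.50, 23.50)→(13.50, 0.00); distance from the point to it = 3.40 mm. The point is inside the cross-section and 3.40 mm from the nearest boundary — more than the 0.8 mm shell width (2 × 0.4), so it's in the infill interior.

infill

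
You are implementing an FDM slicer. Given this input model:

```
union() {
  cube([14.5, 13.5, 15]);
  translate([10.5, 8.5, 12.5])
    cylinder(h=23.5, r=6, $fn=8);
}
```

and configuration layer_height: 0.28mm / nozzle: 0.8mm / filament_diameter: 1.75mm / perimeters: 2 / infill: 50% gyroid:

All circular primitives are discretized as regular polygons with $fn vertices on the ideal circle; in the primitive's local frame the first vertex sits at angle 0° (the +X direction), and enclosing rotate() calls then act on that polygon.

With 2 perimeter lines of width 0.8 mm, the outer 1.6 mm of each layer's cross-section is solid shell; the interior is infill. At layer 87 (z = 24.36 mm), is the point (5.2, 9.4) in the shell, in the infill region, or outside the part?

shell

At z = 24.36 mm: the cube does not reach this height (z outside [0, 15]); the r=6 cylinder at (10.5, 8.5) contributes a regular 8-gon of circumradius 6; Taking the union: only the r=6 cylinder at (10.5, 8.5) is present, so the union is just that shape — 1 connected region. Overall, the cross-section is a single solid region. The nearest boundary edge runs (6.26, 12.74)→(4.50, 8.50); distance from the point to it = 0.30 mm. The point is inside the cross-section, 0.30 mm from the nearest boundary — within the 1.6 mm shell band (2 × 0.8).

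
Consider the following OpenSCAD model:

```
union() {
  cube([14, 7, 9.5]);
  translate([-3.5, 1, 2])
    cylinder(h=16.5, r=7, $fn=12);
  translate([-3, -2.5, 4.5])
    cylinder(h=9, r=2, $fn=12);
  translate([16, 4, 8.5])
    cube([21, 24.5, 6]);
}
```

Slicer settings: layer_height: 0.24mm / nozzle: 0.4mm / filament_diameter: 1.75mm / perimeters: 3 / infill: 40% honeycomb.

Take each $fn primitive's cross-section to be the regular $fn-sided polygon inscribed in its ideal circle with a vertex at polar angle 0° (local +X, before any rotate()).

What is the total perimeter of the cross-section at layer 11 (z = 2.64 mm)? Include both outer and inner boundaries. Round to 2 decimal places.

66.99 mm

At z = 2.64 mm: the 14×7 cube contributes its full rectangle (perimeter 42.00 mm); the r=7 cylinder at (-3.5, 1) gives a regular 12-gon of circumradius 7 (constant along its height) (perimeter = 2·12·7.000·sin(180°/12) = 43.48 mm); the cylinder at (-3, -2.5) is absent (z outside [4.5, 13.5]); the cube at (16, 4) does not reach this height (z outside [8.5, 14.5]); Taking the union: the regions partially overlap (shared area 17.26 mm²), so the edge portions inside another operand are dropped and the merged outline is re-measured after clipping — boundary = 66.99 mm. Overall, the cross-section is a single solid region. Total boundary length (outer) = 66.99 mm.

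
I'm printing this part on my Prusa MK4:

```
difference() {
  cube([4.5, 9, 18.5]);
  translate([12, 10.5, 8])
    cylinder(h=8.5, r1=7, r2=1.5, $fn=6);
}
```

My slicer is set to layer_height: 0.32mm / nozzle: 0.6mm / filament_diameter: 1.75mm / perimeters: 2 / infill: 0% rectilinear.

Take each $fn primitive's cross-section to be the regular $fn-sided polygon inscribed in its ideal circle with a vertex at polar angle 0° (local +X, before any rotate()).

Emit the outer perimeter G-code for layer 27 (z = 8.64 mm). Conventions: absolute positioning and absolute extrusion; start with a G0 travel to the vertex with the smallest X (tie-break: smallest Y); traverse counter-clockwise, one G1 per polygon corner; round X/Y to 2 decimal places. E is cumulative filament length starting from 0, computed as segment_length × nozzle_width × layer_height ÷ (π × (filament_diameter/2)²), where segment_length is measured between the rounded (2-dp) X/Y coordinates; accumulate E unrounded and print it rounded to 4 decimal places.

G0 X0.00 Y0.00 Z8.64
G1 X4.50 Y0.00 E0.3592
G1 X4.50 Y9.00 E1.0776
G1 X0.00 Y9.00 E1.4368
G1 X0.00 Y0.00 E2.1553

At z = 8.64 mm: the 4.5×9 cube contributes its full rectangle; the cone at (12, 10.5) contributes a regular 6-gon of circumradius 6.586 (interpolated between r1=7 and r2=1.5 at t=0.075); Subtracting the remaining from the first: starting from the 4.5×9 cube, the cone at (12, 10.5) misses the remaining region (no effect) — 1 connected region. The outline is a single polygon with 4 vertices. Extrusion per mm of travel: 0.6 × 0.32 / (π × 0.875²) = 0.079824. Accumulating E over each segment gives final E = 2.1553.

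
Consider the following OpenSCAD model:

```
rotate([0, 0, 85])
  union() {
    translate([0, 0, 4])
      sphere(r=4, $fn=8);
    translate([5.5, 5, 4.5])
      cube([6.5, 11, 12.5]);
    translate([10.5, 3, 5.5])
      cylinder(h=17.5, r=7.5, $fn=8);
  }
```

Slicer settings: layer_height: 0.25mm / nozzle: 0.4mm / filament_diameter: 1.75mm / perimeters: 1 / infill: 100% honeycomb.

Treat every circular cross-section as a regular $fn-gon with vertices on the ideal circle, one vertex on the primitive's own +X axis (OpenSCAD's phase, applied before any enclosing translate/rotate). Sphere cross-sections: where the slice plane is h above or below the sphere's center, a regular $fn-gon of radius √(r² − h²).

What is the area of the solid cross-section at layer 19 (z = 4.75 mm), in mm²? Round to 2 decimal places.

115.16 mm²

At z = 4.75 mm: the r=4 sphere contributes a regular 8-gon of circumradius √(4²−0.75²) = 3.929 (area = (8/2)·3.929²·sin(360°/8) = 43.66 mm²); the 6.5×11 cube at (5.5, 5) contributes its full rectangle (area 71.50 mm²); the cylinder at (10.5, 3) does not reach this height (z outside [5.5, 23]); Taking the union: the 2 present regions are separate (no shared area or edge), so areas and boundary lengths simply add and each stays a separate island — area = 115.16 mm²; (rotated 85° about Z; rotation is an isometry so areas/perimeters/island counts are preserved). Overall, the cross-section has 2 separate islands. Net area = 115.16 mm².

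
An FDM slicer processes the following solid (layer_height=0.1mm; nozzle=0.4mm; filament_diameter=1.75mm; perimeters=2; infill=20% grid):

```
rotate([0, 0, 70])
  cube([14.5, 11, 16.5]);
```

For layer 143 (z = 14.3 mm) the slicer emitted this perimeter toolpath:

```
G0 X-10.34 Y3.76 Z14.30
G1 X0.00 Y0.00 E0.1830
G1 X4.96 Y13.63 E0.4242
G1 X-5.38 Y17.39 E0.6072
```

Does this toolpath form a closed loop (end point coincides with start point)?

Start point (G0): (-10.34, 3.76). End point (last G1): the path does not return to the start — open.

no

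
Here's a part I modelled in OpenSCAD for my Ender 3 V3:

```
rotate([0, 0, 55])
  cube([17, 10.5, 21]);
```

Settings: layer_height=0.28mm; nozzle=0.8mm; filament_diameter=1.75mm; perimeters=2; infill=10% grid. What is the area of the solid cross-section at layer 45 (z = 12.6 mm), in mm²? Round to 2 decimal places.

At z = 12.6 mm: the cube is present — its section is the full 17×10.5 rectangle (area 178.50 mm²); (rotated 55° about Z; rotation is an isometry so areas/perimeters/island counts are preserved). Overall, the cross-section is a single solid region. Net area = 178.50 mm².

178.50 mm²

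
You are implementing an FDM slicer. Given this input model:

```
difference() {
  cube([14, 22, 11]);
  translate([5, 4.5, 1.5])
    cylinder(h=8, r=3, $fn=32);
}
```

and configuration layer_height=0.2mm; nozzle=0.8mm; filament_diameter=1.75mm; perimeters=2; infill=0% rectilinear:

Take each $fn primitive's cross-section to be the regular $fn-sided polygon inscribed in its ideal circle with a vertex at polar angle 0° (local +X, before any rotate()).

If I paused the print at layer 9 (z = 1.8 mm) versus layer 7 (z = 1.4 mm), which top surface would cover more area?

layer 7 (z = 1.4 mm)

Layer 9 (z = 1.8): the cube (footprint 14×22) is included at this height (area 308.00 mm²); the r=3 cylinder at (5, 4.5) contributes a regular 32-gon of circumradius 3 (area = (32/2)·3.000²·sin(360°/32) = 28.09 mm²); Taking the first minus the rest: starting from the 14×22 cube (308.00 mm²), the r=3 cylinder at (5, 4.5) lies wholly inside it (removes its full 28.09 mm² and its 18.82 mm outline becomes a hole wall) — area = 279.91 mm². So its area = 279.91 mm². Layer 7 (z = 1.4): the 14×22 cube contributes its full rectangle (area 308.00 mm²); the cylinder at (5, 4.5) is absent (z outside [1.5, 9.5]); Taking the first minus the rest: none of the subtracted shapes is present at this height, so the 14×22 cube is unchanged — area = 308.00 mm². So its area = 308.00 mm². Layer 7 is larger (308.00 vs 279.91 mm²).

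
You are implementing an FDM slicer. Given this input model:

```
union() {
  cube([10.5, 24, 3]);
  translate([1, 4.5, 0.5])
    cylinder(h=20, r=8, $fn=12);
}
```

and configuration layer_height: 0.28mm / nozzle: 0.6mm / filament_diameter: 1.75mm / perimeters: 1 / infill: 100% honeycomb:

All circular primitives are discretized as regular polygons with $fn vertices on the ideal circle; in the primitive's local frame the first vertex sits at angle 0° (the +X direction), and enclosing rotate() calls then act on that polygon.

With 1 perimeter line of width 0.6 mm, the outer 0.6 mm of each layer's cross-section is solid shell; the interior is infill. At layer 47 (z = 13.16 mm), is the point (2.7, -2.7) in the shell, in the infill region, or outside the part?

shell

At z = 13.16 mm: the cube is not intersected at this z (z outside [0, 3]); the r=8 cylinder at (1, 4.5) contributes a regular 12-gon of circumradius 8; Merging all regions: only the r=8 cylinder at (1, 4.5) is present, so the union is just that shape — 1 connected region. Overall, the cross-section is a single solid region. The nearest boundary edge runs (1.00, -3.50)→(5.00, -2.43); distance from the point to it = 0.33 mm. The point is inside the cross-section, 0.33 mm from the nearest boundary — within the 0.6 mm shell band (1 × 0.6).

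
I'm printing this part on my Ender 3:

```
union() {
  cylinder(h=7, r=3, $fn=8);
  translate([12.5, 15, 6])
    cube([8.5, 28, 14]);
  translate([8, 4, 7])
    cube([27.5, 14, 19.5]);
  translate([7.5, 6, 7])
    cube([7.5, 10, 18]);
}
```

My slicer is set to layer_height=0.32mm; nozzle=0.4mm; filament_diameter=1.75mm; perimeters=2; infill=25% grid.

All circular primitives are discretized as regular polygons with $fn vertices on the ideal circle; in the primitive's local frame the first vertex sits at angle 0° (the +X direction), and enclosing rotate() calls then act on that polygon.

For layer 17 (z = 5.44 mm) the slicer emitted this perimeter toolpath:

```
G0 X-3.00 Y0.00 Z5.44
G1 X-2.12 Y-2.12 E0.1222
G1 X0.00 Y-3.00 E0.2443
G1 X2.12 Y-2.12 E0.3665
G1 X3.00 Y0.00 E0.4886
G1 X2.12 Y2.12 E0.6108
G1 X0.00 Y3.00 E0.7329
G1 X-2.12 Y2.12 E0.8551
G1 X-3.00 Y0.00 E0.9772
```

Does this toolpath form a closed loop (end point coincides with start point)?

Start point (G0): (-3.00, 0.00). End point (last G1): the path returns to the start — closed.

yes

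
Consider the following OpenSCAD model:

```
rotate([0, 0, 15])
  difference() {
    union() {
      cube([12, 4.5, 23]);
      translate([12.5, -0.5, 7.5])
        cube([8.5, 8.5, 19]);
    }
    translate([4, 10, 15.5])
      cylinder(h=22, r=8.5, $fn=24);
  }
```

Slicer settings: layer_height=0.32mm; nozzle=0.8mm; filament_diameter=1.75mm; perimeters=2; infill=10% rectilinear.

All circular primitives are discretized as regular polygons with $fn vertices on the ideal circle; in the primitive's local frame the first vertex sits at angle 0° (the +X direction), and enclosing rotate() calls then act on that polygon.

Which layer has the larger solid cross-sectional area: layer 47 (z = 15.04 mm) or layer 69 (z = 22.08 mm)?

layer 47 (z = 15.04 mm)

Layer 47 (z = 15.04): the 12×4.5 cube contributes its full rectangle (area 54.00 mm²); the cube at (12.5, -0.5) is present — its section is the full 8.5×8.5 rectangle (area 72.25 mm²); Merging all regions: the 2 present regions are separate (no shared area or edge), so areas and boundary lengths simply add and each stays a separate island — area = 126.25 mm²; the cylinder at (4, 10) is not intersected at this z (z outside [15.5, 37.5]); After the difference (first − rest): none of the subtracted shapes is present at this height, so the result so far is unchanged — area = 126.25 mm²; (rotated 15° about Z; rotation is an isometry so areas/perimeters/island counts are preserved). So its area = 126.25 mm². Layer 69 (z = 22.08): the cube is present — its section is the full 12×4.5 rectangle (area 54.00 mm²); the cube at (12.5, -0.5) (footprint 8.5×8.5) is included at this height (area 72.25 mm²); Taking the union: the 2 present regions are separate (no shared area or edge), so areas and boundary lengths simply add and each stays a separate island — area = 126.25 mm²; the cylinder at (4, 10): section is a regular 24-gon, circumradius r=8.5 (area = (24/2)·8.500²·sin(360°/24) = 224.40 mm²); Taking the first minus the rest: starting from the result so far (126.25 mm²), the r=8.5 cylinder at (4, 10) partially overlaps it — only the 23.64 mm² overlap (of its 224.40 mm²) is removed, clipping the outline — area = 102.61 mm²; (whole slice rotated 15° about Z — lengths, areas and connectivity unchanged). So its area = 102.61 mm². Layer 47 is larger (126.25 vs 102.61 mm²).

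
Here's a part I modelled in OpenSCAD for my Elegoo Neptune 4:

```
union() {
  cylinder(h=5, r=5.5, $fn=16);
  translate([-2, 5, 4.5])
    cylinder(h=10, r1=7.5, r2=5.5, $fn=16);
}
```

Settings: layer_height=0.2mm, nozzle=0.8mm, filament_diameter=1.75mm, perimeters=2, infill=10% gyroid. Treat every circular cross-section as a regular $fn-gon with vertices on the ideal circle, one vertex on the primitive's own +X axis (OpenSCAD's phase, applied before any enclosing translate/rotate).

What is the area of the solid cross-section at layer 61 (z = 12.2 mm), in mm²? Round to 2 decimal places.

108.75 mm²

At z = 12.2 mm: the cylinder is not intersected at this z (z outside [0, 5]); the cone at (-2, 5) (r1=7.5→r2=5.5) has section circumradius 5.960 here — a regular 16-gon (area = (16/2)·5.960²·sin(360°/16) = 108.75 mm²); Taking the union: only the cone at (-2, 5) is present, so the union is just that shape — area = 108.75 mm². Overall, the cross-section is a single solid region. Net area = 108.75 mm².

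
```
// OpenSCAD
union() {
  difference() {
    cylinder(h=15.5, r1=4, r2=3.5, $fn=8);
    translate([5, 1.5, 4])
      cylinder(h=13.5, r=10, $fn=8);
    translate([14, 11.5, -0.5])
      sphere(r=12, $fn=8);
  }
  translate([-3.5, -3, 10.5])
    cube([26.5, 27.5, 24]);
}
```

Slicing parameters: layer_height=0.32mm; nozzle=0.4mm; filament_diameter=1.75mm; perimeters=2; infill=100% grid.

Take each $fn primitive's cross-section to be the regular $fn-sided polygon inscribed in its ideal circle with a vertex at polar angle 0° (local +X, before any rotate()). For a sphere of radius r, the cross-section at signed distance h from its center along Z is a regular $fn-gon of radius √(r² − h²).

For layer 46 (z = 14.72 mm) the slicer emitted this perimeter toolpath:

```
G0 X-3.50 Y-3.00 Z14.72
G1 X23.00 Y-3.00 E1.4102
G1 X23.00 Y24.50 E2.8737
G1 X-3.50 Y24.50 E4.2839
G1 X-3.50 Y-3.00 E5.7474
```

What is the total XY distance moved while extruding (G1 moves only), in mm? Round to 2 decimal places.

108.00 mm

Sum the Euclidean lengths of each G1 segment: total = 108.00 mm.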